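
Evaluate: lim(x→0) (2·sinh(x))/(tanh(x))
This is a 0/0 indeterminate form.

Apply L'Hôpital's rule: differentiate numerator and denominator separately.
  f(x) = 2·sinh(x)   ⇒   f'(x) = 2·cosh(x)
  g(x) = tanh(x)   ⇒   g'(x) = 1 - tanh(x)^2
  lim(x→0) f'(x)/g'(x) = lim(x→0) (2·cosh(x))/(1 - tanh(x)^2)
  = 2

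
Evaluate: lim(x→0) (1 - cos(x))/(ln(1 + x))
This is a 0/0 indeterminate form.

Apply L'Hôpital's rule: differentiate numerator and denominator separately.
  f(x) = 1 - cos(x)   ⇒   f'(x) = sin(x)
  g(x) = ln(x + 1)   ⇒   g'(x) = 1/(x + 1)
  lim(x→0) f'(x)/g'(x) = lim(x→0) (sin(x))/(1/(x + 1))
  = 0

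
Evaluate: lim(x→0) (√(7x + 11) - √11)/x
This is a standard limit.

Factor or rationalize the expression:
  lim(x→0) (√(7x + 11) - √11)/x = 7·sqrt(11)/22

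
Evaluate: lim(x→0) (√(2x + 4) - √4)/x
This is a standard limit.

Factor or rationalize the expression:
  lim(x→0) (√(2x + 4) - √4)/x = 1/2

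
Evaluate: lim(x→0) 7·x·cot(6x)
This is a 0·∞ indeterminate form.

Rewrite 0·∞ as a quotient (0/0 or ∞/∞ form), then apply L'Hôpital's rule:
  lim(x→0) 7·x·cot(6x) = 7/6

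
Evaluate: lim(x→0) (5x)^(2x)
This is an exponential indeterminate form.

For exponential indeterminate forms, take the natural log:
  Let L = lim(x→0) (5x)^(2x)
  Then ln(L) = lim(x→0) [exponent × ln(base)]
  Evaluate using L'Hôpital or standard limits, then exponentiate.
  L = 1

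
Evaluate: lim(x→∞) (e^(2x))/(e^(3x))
This is an ∞/∞ indeterminate form.

Apply L'Hôpital's rule: differentiate numerator and denominator separately.
  f(x) = e^(2·x)   ⇒   f'(x) = 2·e^(2·x)
  g(x) = e^(3·x)   ⇒   g'(x) = 3·e^(3·x)
  lim(x→∞) f'(x)/g'(x) = lim(x→∞) (2·e^(2·x))/(3·e^(3·x))
  = 0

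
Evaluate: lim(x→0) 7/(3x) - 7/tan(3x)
This is an ∞-∞ indeterminate form.

Combine fractions or rationalize to convert ∞-∞ to 0/0 form:
  lim(x→0) 7/(3x) - 7/tan(3x) = 0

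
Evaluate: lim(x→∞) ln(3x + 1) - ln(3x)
This is an ∞-∞ indeterminate form.

Combine fractions or rationalize to convert ∞-∞ to 0/0 form:
  lim(x→∞) ln(3x + 1) - ln(3x) = 0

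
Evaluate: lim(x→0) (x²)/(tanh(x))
This is a 0/0 indeterminate form.

Apply L'Hôpital's rule: differentiate numerator and denominator separately.
  f(x) = x^2   ⇒   f'(x) = 2·x
  g(x) = tanh(x)   ⇒   g'(x) = 1 - tanh(x)^2
  lim(x→0) f'(x)/g'(x) = lim(x→0) (2·x)/(1 - tanh(x)^2)
  = 0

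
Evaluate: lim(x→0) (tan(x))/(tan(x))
This is a 0/0 indeterminate form.

Apply L'Hôpital's rule: differentiate numerator and denominator separately.
  f(x) = tan(x)   ⇒   f'(x) = tan(x)^2 + 1
  g(x) = tan(x)   ⇒   g'(x) = tan(x)^2 + 1
  lim(x→0) f'(x)/g'(x) = lim(x→0) (tan(x)^2 + 1)/(tan(x)^2 + 1)
  = 1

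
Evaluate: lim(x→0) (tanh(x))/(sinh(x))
This is a 0/0 indeterminate form.

Apply L'Hôpital's rule: differentiate numerator and denominator separately.
  f(x) = tanh(x)   ⇒   f'(x) = 1 - tanh(x)^2
  g(x) = sinh(x)   ⇒   g'(x) = cosh(x)
  lim(x→0) f'(x)/g'(x) = lim(x→0) (1 - tanh(x)^2)/(cosh(x))
  = 1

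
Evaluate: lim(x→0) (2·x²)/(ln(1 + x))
This is a 0/0 indeterminate form.

Apply L'Hôpital's rule: differentiate numerator and denominator separately.
  f(x) = 2·x^2   ⇒   f'(x) = 4·x
  g(x) = ln(x + 1)   ⇒   g'(x) = 1/(x + 1)
  lim(x→0) f'(x)/g'(x) = lim(x→0) (4·x)/(1/(x + 1))
  = 0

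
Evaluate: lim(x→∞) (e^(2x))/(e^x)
This is an ∞/∞ indeterminate form.

Apply L'Hôpital's rule: differentiate numerator and denominator separately.
  f(x) = e^(2·x)   ⇒   f'(x) = 2·e^(2·x)
  g(x) = e^(x)   ⇒   g'(x) = e^(x)
  lim(x→∞) f'(x)/g'(x) = lim(x→∞) (2·e^(2·x))/(e^(x))
  = ∞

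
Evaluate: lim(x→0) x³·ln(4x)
This is a 0·∞ indeterminate form.

Rewrite 0·∞ as a quotient (0/0 or ∞/∞ form), then apply L'Hôpital's rule:
  lim(x→0) x³·ln(4x) = 0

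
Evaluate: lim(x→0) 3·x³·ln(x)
This is a 0·∞ indeterminate form.

Rewrite 0·∞ as a quotient (0/0 or ∞/∞ form), then apply L'Hôpital's rule:
  lim(x→0) 3·x³·ln(x) = 0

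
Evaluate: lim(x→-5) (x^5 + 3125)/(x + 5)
This is a standard limit.

Factor or rationalize the expression:
  lim(x→-5) (x^5 + 3125)/(x + 5) = 3125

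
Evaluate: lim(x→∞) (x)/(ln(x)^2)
This is an ∞/∞ indeterminate form.

Apply L'Hôpital's rule: differentiate numerator and denominator separately.
  f(x) = x   ⇒   f'(x) = 1
  g(x) = ln(x)^2   ⇒   g'(x) = 2·ln(x)/x
  lim(x→∞) f'(x)/g'(x) = lim(x→∞) (1)/(2·ln(x)/x)
  = ∞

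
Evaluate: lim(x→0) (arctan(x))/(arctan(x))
This is a 0/0 indeterminate form.

Apply L'Hôpital's rule: differentiate numerator and denominator separately.
  f(x) = atan(x)   ⇒   f'(x) = 1/(x^2 + 1)
  g(x) = atan(x)   ⇒   g'(x) = 1/(x^2 + 1)
  lim(x→0) f'(x)/g'(x) = lim(x→0) (1/(x^2 + 1))/(1/(x^2 + 1))
  = 1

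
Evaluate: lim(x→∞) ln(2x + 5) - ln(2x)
This is an ∞-∞ indeterminate form.

Combine fractions or rationalize to convert ∞-∞ to 0/0 form:
  lim(x→∞) ln(2x + 5) - ln(2x) = 0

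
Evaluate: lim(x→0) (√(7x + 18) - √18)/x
This is a standard limit.

Factor or rationalize the expression:
  lim(x→0) (√(7x + 18) - √18)/x = 7·sqrt(2)/12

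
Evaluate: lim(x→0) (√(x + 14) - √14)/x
This is a standard limit.

Factor or rationalize the expression:
  lim(x→0) (√(x + 14) - √14)/x = sqrt(14)/28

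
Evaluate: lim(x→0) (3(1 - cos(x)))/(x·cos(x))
This is a 0/0 indeterminate form.

Apply L'Hôpital's rule: differentiate numerator and denominator separately.
  f(x) = 3 - 3·cos(x)   ⇒   f'(x) = 3·sin(x)
  g(x) = x·cos(x)   ⇒   g'(x) = -x·sin(x) + cos(x)
  lim(x→0) f'(x)/g'(x) = lim(x→0) (3·sin(x))/(-x·sin(x) + cos(x))
  = 0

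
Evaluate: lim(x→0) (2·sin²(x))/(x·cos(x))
This is a 0/0 indeterminate form.

Apply L'Hôpital's rule: differentiate numerator and denominator separately.
  f(x) = 2·sin(x)^2   ⇒   f'(x) = 4·sin(x)·cos(x)
  g(x) = x·cos(x)   ⇒   g'(x) = -x·sin(x) + cos(x)
  lim(x→0) f'(x)/g'(x) = lim(x→0) (4·sin(x)·cos(x))/(-x·sin(x) + cos(x))
  = 0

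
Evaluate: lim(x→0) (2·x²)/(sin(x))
This is a 0/0 indeterminate form.

Apply L'Hôpital's rule: differentiate numerator and denominator separately.
  f(x) = 2·x^2   ⇒   f'(x) = 4·x
  g(x) = sin(x)   ⇒   g'(x) = cos(x)
  lim(x→0) f'(x)/g'(x) = lim(x→0) (4·x)/(cos(x))
  = 0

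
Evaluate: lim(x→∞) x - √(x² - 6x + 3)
This is an ∞-∞ indeterminate form.

Combine fractions or rationalize to convert ∞-∞ to 0/0 form:
  lim(x→∞) x - √(x² - 6x + 3) = 3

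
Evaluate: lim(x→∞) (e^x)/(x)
This is an ∞/∞ indeterminate form.

Apply L'Hôpital's rule: differentiate numerator and denominator separately.
  f(x) = e^(x)   ⇒   f'(x) = e^(x)
  g(x) = x   ⇒   g'(x) = 1
  lim(x→∞) f'(x)/g'(x) = lim(x→∞) (e^(x))/(1)
  = ∞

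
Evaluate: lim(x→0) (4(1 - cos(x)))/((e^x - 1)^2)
This is a 0/0 indeterminate form.

Apply L'Hôpital's rule: differentiate numerator and denominator separately.
  f(x) = 4 - 4·cos(x)   ⇒   f'(x) = 4·sin(x)
  g(x) = (e^(x) - 1)^2   ⇒   g'(x) = 2·(e^(x) - 1)·e^(x)
  lim(x→0) f'(x)/g'(x) = lim(x→0) (4·sin(x))/(2·(e^(x) - 1)·e^(x))
  = 2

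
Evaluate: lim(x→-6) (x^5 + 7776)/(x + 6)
This is a standard limit.

Factor or rationalize the expression:
  lim(x→-6) (x^5 + 7776)/(x + 6) = 6480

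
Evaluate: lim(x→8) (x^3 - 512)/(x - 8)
This is a standard limit.

Factor or rationalize the expression:
  lim(x→8) (x^3 - 512)/(x - 8) = 192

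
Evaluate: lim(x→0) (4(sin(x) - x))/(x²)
This is a 0/0 indeterminate form.

Apply L'Hôpital's rule: differentiate numerator and denominator separately.
  f(x) = -4·x + 4·sin(x)   ⇒   f'(x) = 4·cos(x) - 4
  g(x) = x^2   ⇒   g'(x) = 2·x
  lim(x→0) f'(x)/g'(x) = lim(x→0) (4·cos(x) - 4)/(2·x)
  = 0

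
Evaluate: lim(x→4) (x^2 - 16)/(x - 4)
This is a standard limit.

Factor or rationalize the expression:
  lim(x→4) (x^2 - 16)/(x - 4) = 8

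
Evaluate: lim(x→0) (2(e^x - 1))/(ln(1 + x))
This is a 0/0 indeterminate form.

Apply L'Hôpital's rule: differentiate numerator and denominator separately.
  f(x) = 2·e^(x) - 2   ⇒   f'(x) = 2·e^(x)
  g(x) = ln(x + 1)   ⇒   g'(x) = 1/(x + 1)
  lim(x→0) f'(x)/g'(x) = lim(x→0) (2·e^(x))/(1/(x + 1))
  = 2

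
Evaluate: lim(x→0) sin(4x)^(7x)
This is an exponential indeterminate form.

For exponential indeterminate forms, take the natural log:
  Let L = lim(x→0) sin(4x)^(7x)
  Then ln(L) = lim(x→0) [exponent × ln(base)]
  Evaluate using L'Hôpital or standard limits, then exponentiate.
  L = 1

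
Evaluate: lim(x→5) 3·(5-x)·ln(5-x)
This is a 0·∞ indeterminate form.

Rewrite 0·∞ as a quotient (0/0 or ∞/∞ form), then apply L'Hôpital's rule:
  lim(x→5) 3·(5-x)·ln(5-x) = 0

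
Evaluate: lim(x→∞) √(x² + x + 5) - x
This is an ∞-∞ indeterminate form.

Combine fractions or rationalize to convert ∞-∞ to 0/0 form:
  lim(x→∞) √(x² + x + 5) - x = 1/2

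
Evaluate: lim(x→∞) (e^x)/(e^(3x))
This is an ∞/∞ indeterminate form.

Apply L'Hôpital's rule: differentiate numerator and denominator separately.
  f(x) = e^(x)   ⇒   f'(x) = e^(x)
  g(x) = e^(3·x)   ⇒   g'(x) = 3·e^(3·x)
  lim(x→∞) f'(x)/g'(x) = lim(x→∞) (e^(x))/(3·e^(3·x))
  = 0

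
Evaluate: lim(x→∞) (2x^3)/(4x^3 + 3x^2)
This is an ∞/∞ indeterminate form.

Apply L'Hôpital's rule: differentiate numerator and denominator separately.
  f(x) = 2·x^3   ⇒   f'(x) = 6·x^2
  g(x) = 4·x^3 + 3·x^2   ⇒   g'(x) = 12·x^2 + 6·x
  lim(x→∞) f'(x)/g'(x) = lim(x→∞) (6·x^2)/(12·x^2 + 6·x)
  = 1/2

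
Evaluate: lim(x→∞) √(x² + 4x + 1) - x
This is an ∞-∞ indeterminate form.

Combine fractions or rationalize to convert ∞-∞ to 0/0 form:
  lim(x→∞) √(x² + 4x + 1) - x = 2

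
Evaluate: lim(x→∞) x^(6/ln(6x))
This is an exponential indeterminate form.

For exponential indeterminate forms, take the natural log:
  Let L = lim(x→∞) x^(6/ln(6x))
  Then ln(L) = lim(x→∞) [exponent × ln(base)]
  Evaluate using L'Hôpital or standard limits, then exponentiate.
  L = e^(6)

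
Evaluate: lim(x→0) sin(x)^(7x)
This is an exponential indeterminate form.

For exponential indeterminate forms, take the natural log:
  Let L = lim(x→0) sin(x)^(7x)
  Then ln(L) = lim(x→0) [exponent × ln(base)]
  Evaluate using L'Hôpital or standard limits, then exponentiate.
  L = 1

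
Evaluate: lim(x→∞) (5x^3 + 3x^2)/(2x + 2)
This is an ∞/∞ indeterminate form.

Apply L'Hôpital's rule: differentiate numerator and denominator separately.
  f(x) = 5·x^3 + 3·x^2   ⇒   f'(x) = 15·x^2 + 6·x
  g(x) = 2·x + 2   ⇒   g'(x) = 2
  lim(x→∞) f'(x)/g'(x) = lim(x→∞) (15·x^2 + 6·x)/(2)
  = ∞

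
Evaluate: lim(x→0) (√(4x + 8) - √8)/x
This is a standard limit.

Factor or rationalize the expression:
  lim(x→0) (√(4x + 8) - √8)/x = sqrt(2)/2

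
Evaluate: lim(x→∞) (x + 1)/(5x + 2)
This is an ∞/∞ indeterminate form.

Apply L'Hôpital's rule: differentiate numerator and denominator separately.
  f(x) = x + 1   ⇒   f'(x) = 1
  g(x) = 5·x + 2   ⇒   g'(x) = 5
  lim(x→∞) f'(x)/g'(x) = lim(x→∞) (1)/(5)
  = 1/5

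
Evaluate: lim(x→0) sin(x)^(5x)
This is an exponential indeterminate form.

For exponential indeterminate forms, take the natural log:
  Let L = lim(x→0) sin(x)^(5x)
  Then ln(L) = lim(x→0) [exponent × ln(base)]
  Evaluate using L'Hôpital or standard limits, then exponentiate.
  L = 1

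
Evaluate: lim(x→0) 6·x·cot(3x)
This is a 0·∞ indeterminate form.

Rewrite 0·∞ as a quotient (0/0 or ∞/∞ form), then apply L'Hôpital's rule:
  lim(x→0) 6·x·cot(3x) = 2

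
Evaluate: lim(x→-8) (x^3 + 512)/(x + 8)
This is a standard limit.

Factor or rationalize the expression:
  lim(x→-8) (x^3 + 512)/(x + 8) = 192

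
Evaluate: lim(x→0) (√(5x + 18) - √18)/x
This is a standard limit.

Factor or rationalize the expression:
  lim(x→0) (√(5x + 18) - √18)/x = 5·sqrt(2)/12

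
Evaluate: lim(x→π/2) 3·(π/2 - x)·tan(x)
This is a 0·∞ indeterminate form.

Rewrite 0·∞ as a quotient (0/0 or ∞/∞ form), then apply L'Hôpital's rule:
  lim(x→π/2) 3·(π/2 - x)·tan(x) = 3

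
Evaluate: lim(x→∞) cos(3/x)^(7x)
This is an exponential indeterminate form.

For exponential indeterminate forms, take the natural log:
  Let L = lim(x→∞) cos(3/x)^(7x)
  Then ln(L) = lim(x→∞) [exponent × ln(base)]
  Evaluate using L'Hôpital or standard limits, then exponentiate.
  L = 1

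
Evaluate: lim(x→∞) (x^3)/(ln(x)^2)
This is an ∞/∞ indeterminate form.

Apply L'Hôpital's rule: differentiate numerator and denominator separately.
  f(x) = x^3   ⇒   f'(x) = 3·x^2
  g(x) = ln(x)^2   ⇒   g'(x) = 2·ln(x)/x
  lim(x→∞) f'(x)/g'(x) = lim(x→∞) (3·x^2)/(2·ln(x)/x)
  = ∞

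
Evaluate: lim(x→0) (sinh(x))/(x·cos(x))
This is a 0/0 indeterminate form.

Apply L'Hôpital's rule: differentiate numerator and denominator separately.
  f(x) = sinh(x)   ⇒   f'(x) = cosh(x)
  g(x) = x·cos(x)   ⇒   g'(x) = -x·sin(x) + cos(x)
  lim(x→0) f'(x)/g'(x) = lim(x→0) (cosh(x))/(-x·sin(x) + cos(x))
  = 1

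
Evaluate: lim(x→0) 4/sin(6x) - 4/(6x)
This is an ∞-∞ indeterminate form.

Combine fractions or rationalize to convert ∞-∞ to 0/0 form:
  lim(x→0) 4/sin(6x) - 4/(6x) = 0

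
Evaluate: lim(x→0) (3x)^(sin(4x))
This is an exponential indeterminate form.

For exponential indeterminate forms, take the natural log:
  Let L = lim(x→0) (3x)^(sin(4x))
  Then ln(L) = lim(x→0) [exponent × ln(base)]
  Evaluate using L'Hôpital or standard limits, then exponentiate.
  L = 1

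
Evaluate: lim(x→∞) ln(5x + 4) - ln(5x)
This is an ∞-∞ indeterminate form.

Combine fractions or rationalize to convert ∞-∞ to 0/0 form:
  lim(x→∞) ln(5x + 4) - ln(5x) = 0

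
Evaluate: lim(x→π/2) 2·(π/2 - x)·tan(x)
This is a 0·∞ indeterminate form.

Rewrite 0·∞ as a quotient (0/0 or ∞/∞ form), then apply L'Hôpital's rule:
  lim(x→π/2) 2·(π/2 - x)·tan(x) = 2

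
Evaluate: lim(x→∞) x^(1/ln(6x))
This is an exponential indeterminate form.

For exponential indeterminate forms, take the natural log:
  Let L = lim(x→∞) x^(1/ln(6x))
  Then ln(L) = lim(x→∞) [exponent × ln(base)]
  Evaluate using L'Hôpital or standard limits, then exponentiate.
  L = e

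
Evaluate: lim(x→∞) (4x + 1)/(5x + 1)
This is an ∞/∞ indeterminate form.

Apply L'Hôpital's rule: differentiate numerator and denominator separately.
  f(x) = 4·x + 1   ⇒   f'(x) = 4
  g(x) = 5·x + 1   ⇒   g'(x) = 5
  lim(x→∞) f'(x)/g'(x) = lim(x→∞) (4)/(5)
  = 4/5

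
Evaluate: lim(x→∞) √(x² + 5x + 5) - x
This is an ∞-∞ indeterminate form.

Combine fractions or rationalize to convert ∞-∞ to 0/0 form:
  lim(x→∞) √(x² + 5x + 5) - x = 5/2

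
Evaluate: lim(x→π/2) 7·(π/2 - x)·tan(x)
This is a 0·∞ indeterminate form.

Rewrite 0·∞ as a quotient (0/0 or ∞/∞ form), then apply L'Hôpital's rule:
  lim(x→π/2) 7·(π/2 - x)·tan(x) = 7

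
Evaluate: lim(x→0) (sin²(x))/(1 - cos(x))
This is a 0/0 indeterminate form.

Apply L'Hôpital's rule: differentiate numerator and denominator separately.
  f(x) = sin(x)^2   ⇒   f'(x) = 2·sin(x)·cos(x)
  g(x) = 1 - cos(x)   ⇒   g'(x) = sin(x)
  lim(x→0) f'(x)/g'(x) = lim(x→0) (2·sin(x)·cos(x))/(sin(x))
  = 2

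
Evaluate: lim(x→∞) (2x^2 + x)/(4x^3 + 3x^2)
This is an ∞/∞ indeterminate form.

Apply L'Hôpital's rule: differentiate numerator and denominator separately.
  f(x) = 2·x^2 + x   ⇒   f'(x) = 4·x + 1
  g(x) = 4·x^3 + 3·x^2   ⇒   g'(x) = 12·x^2 + 6·x
  lim(x→∞) f'(x)/g'(x) = lim(x→∞) (4·x + 1)/(12·x^2 + 6·x)
  = 0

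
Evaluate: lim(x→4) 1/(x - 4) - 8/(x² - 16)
This is an ∞-∞ indeterminate form.

Combine fractions or rationalize to convert ∞-∞ to 0/0 form:
  lim(x→4) 1/(x - 4) - 8/(x² - 16) = 1/8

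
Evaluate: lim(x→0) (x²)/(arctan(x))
This is a 0/0 indeterminate form.

Apply L'Hôpital's rule: differentiate numerator and denominator separately.
  f(x) = x^2   ⇒   f'(x) = 2·x
  g(x) = atan(x)   ⇒   g'(x) = 1/(x^2 + 1)
  lim(x→0) f'(x)/g'(x) = lim(x→0) (2·x)/(1/(x^2 + 1))
  = 0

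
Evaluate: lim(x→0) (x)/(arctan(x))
This is a 0/0 indeterminate form.

Apply L'Hôpital's rule: differentiate numerator and denominator separately.
  f(x) = x   ⇒   f'(x) = 1
  g(x) = atan(x)   ⇒   g'(x) = 1/(x^2 + 1)
  lim(x→0) f'(x)/g'(x) = lim(x→0) (1)/(1/(x^2 + 1))
  = 1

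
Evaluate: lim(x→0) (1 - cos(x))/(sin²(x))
This is a 0/0 indeterminate form.

Apply L'Hôpital's rule: differentiate numerator and denominator separately.
  f(x) = 1 - cos(x)   ⇒   f'(x) = sin(x)
  g(x) = sin(x)^2   ⇒   g'(x) = 2·sin(x)·cos(x)
  lim(x→0) f'(x)/g'(x) = lim(x→0) (sin(x))/(2·sin(x)·cos(x))
  = 1/2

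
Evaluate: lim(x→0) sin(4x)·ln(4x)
This is a 0·∞ indeterminate form.

Rewrite 0·∞ as a quotient (0/0 or ∞/∞ form), then apply L'Hôpital's rule:
  lim(x→0) sin(4x)·ln(4x) = 0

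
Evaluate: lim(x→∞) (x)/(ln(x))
This is an ∞/∞ indeterminate form.

Apply L'Hôpital's rule: differentiate numerator and denominator separately.
  f(x) = x   ⇒   f'(x) = 1
  g(x) = ln(x)   ⇒   g'(x) = 1/x
  lim(x→∞) f'(x)/g'(x) = lim(x→∞) (1)/(1/x)
  = ∞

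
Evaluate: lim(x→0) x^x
This is an exponential indeterminate form.

For exponential indeterminate forms, take the natural log:
  Let L = lim(x→0) x^x
  Then ln(L) = lim(x→0) [exponent × ln(base)]
  Evaluate using L'Hôpital or standard limits, then exponentiate.
  L = 1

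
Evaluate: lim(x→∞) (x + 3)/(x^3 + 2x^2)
This is an ∞/∞ indeterminate form.

Apply L'Hôpital's rule: differentiate numerator and denominator separately.
  f(x) = x + 3   ⇒   f'(x) = 1
  g(x) = x^3 + 2·x^2   ⇒   g'(x) = 3·x^2 + 4·x
  lim(x→∞) f'(x)/g'(x) = lim(x→∞) (1)/(3·x^2 + 4·x)
  = 0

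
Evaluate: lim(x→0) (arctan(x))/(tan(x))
This is a 0/0 indeterminate form.

Apply L'Hôpital's rule: differentiate numerator and denominator separately.
  f(x) = atan(x)   ⇒   f'(x) = 1/(x^2 + 1)
  g(x) = tan(x)   ⇒   g'(x) = tan(x)^2 + 1
  lim(x→0) f'(x)/g'(x) = lim(x→0) (1/(x^2 + 1))/(tan(x)^2 + 1)
  = 1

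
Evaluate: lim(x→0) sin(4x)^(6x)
This is an exponential indeterminate form.

For exponential indeterminate forms, take the natural log:
  Let L = lim(x→0) sin(4x)^(6x)
  Then ln(L) = lim(x→0) [exponent × ln(base)]
  Evaluate using L'Hôpital or standard limits, then exponentiate.
  L = 1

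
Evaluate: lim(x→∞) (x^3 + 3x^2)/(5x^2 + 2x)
This is an ∞/∞ indeterminate form.

Apply L'Hôpital's rule: differentiate numerator and denominator separately.
  f(x) = x^3 + 3·x^2   ⇒   f'(x) = 3·x^2 + 6·x
  g(x) = 5·x^2 + 2·x   ⇒   g'(x) = 10·x + 2
  lim(x→∞) f'(x)/g'(x) = lim(x→∞) (3·x^2 + 6·x)/(10·x + 2)
  = ∞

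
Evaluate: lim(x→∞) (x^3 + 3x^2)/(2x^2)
This is an ∞/∞ indeterminate form.

Apply L'Hôpital's rule: differentiate numerator and denominator separately.
  f(x) = x^3 + 3·x^2   ⇒   f'(x) = 3·x^2 + 6·x
  g(x) = 2·x^2   ⇒   g'(x) = 4·x
  lim(x→∞) f'(x)/g'(x) = lim(x→∞) (3·x^2 + 6·x)/(4·x)
  = ∞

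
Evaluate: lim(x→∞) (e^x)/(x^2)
This is an ∞/∞ indeterminate form.

Apply L'Hôpital's rule: differentiate numerator and denominator separately.
  f(x) = e^(x)   ⇒   f'(x) = e^(x)
  g(x) = x^2   ⇒   g'(x) = 2·x
  lim(x→∞) f'(x)/g'(x) = lim(x→∞) (e^(x))/(2·x)
  = ∞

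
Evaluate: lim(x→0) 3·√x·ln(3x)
This is a 0·∞ indeterminate form.

Rewrite 0·∞ as a quotient (0/0 or ∞/∞ form), then apply L'Hôpital's rule:
  lim(x→0) 3·√x·ln(3x) = 0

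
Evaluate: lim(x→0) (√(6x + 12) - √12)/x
This is a standard limit.

Factor or rationalize the expression:
  lim(x→0) (√(6x + 12) - √12)/x = sqrt(3)/2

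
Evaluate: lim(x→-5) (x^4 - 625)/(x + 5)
This is a standard limit.

Factor or rationalize the expression:
  lim(x→-5) (x^4 - 625)/(x + 5) = -500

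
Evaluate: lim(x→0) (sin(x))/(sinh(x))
This is a 0/0 indeterminate form.

Apply L'Hôpital's rule: differentiate numerator and denominator separately.
  f(x) = sin(x)   ⇒   f'(x) = cos(x)
  g(x) = sinh(x)   ⇒   g'(x) = cosh(x)
  lim(x→0) f'(x)/g'(x) = lim(x→0) (cos(x))/(cosh(x))
  = 1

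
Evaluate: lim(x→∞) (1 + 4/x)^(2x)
This is an exponential indeterminate form.

For exponential indeterminate forms, take the natural log:
  Let L = lim(x→∞) (1 + 4/x)^(2x)
  Then ln(L) = lim(x→∞) [exponent × ln(base)]
  Evaluate using L'Hôpital or standard limits, then exponentiate.
  L = e^(8)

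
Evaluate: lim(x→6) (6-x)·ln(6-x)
This is a 0·∞ indeterminate form.

Rewrite 0·∞ as a quotient (0/0 or ∞/∞ form), then apply L'Hôpital's rule:
  lim(x→6) (6-x)·ln(6-x) = 0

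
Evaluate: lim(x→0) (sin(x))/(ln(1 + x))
This is a 0/0 indeterminate form.

Apply L'Hôpital's rule: differentiate numerator and denominator separately.
  f(x) = sin(x)   ⇒   f'(x) = cos(x)
  g(x) = ln(x + 1)   ⇒   g'(x) = 1/(x + 1)
  lim(x→0) f'(x)/g'(x) = lim(x→0) (cos(x))/(1/(x + 1))
  = 1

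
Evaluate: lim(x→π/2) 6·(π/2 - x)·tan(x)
This is a 0·∞ indeterminate form.

Rewrite 0·∞ as a quotient (0/0 or ∞/∞ form), then apply L'Hôpital's rule:
  lim(x→π/2) 6·(π/2 - x)·tan(x) = 6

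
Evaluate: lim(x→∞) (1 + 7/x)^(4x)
This is an exponential indeterminate form.

For exponential indeterminate forms, take the natural log:
  Let L = lim(x→∞) (1 + 7/x)^(4x)
  Then ln(L) = lim(x→∞) [exponent × ln(base)]
  Evaluate using L'Hôpital or standard limits, then exponentiate.
  L = e^(28)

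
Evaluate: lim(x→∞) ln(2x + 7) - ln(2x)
This is an ∞-∞ indeterminate form.

Combine fractions or rationalize to convert ∞-∞ to 0/0 form:
  lim(x→∞) ln(2x + 7) - ln(2x) = 0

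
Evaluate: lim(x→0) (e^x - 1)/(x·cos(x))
This is a 0/0 indeterminate form.

Apply L'Hôpital's rule: differentiate numerator and denominator separately.
  f(x) = e^(x) - 1   ⇒   f'(x) = e^(x)
  g(x) = x·cos(x)   ⇒   g'(x) = -x·sin(x) + cos(x)
  lim(x→0) f'(x)/g'(x) = lim(x→0) (e^(x))/(-x·sin(x) + cos(x))
  = 1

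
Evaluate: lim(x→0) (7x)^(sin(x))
This is an exponential indeterminate form.

For exponential indeterminate forms, take the natural log:
  Let L = lim(x→0) (7x)^(sin(x))
  Then ln(L) = lim(x→0) [exponent × ln(base)]
  Evaluate using L'Hôpital or standard limits, then exponentiate.
  L = 1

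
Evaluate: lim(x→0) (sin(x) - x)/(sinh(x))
This is a 0/0 indeterminate form.

Apply L'Hôpital's rule: differentiate numerator and denominator separately.
  f(x) = -x + sin(x)   ⇒   f'(x) = cos(x) - 1
  g(x) = sinh(x)   ⇒   g'(x) = cosh(x)
  lim(x→0) f'(x)/g'(x) = lim(x→0) (cos(x) - 1)/(cosh(x))
  = 0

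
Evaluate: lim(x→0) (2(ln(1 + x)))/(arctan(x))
This is a 0/0 indeterminate form.

Apply L'Hôpital's rule: differentiate numerator and denominator separately.
  f(x) = 2·ln(x + 1)   ⇒   f'(x) = 2/(x + 1)
  g(x) = atan(x)   ⇒   g'(x) = 1/(x^2 + 1)
  lim(x→0) f'(x)/g'(x) = lim(x→0) (2/(x + 1))/(1/(x^2 + 1))
  = 2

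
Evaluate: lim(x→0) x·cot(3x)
This is a 0·∞ indeterminate form.

Rewrite 0·∞ as a quotient (0/0 or ∞/∞ form), then apply L'Hôpital's rule:
  lim(x→0) x·cot(3x) = 1/3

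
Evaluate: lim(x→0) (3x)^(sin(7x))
This is an exponential indeterminate form.

For exponential indeterminate forms, take the natural log:
  Let L = lim(x→0) (3x)^(sin(7x))
  Then ln(L) = lim(x→0) [exponent × ln(base)]
  Evaluate using L'Hôpital or standard limits, then exponentiate.
  L = 1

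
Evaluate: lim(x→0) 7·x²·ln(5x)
This is a 0·∞ indeterminate form.

Rewrite 0·∞ as a quotient (0/0 or ∞/∞ form), then apply L'Hôpital's rule:
  lim(x→0) 7·x²·ln(5x) = 0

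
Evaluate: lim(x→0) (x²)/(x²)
This is a 0/0 indeterminate form.

Apply L'Hôpital's rule: differentiate numerator and denominator separately.
  f(x) = x^2   ⇒   f'(x) = 2·x
  g(x) = x^2   ⇒   g'(x) = 2·x
  lim(x→0) f'(x)/g'(x) = lim(x→0) (2·x)/(2·x)
  = 1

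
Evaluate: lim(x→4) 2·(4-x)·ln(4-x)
This is a 0·∞ indeterminate form.

Rewrite 0·∞ as a quotient (0/0 or ∞/∞ form), then apply L'Hôpital's rule:
  lim(x→4) 2·(4-x)·ln(4-x) = 0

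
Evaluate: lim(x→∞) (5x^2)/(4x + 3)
This is an ∞/∞ indeterminate form.

Apply L'Hôpital's rule: differentiate numerator and denominator separately.
  f(x) = 5·x^2   ⇒   f'(x) = 10·x
  g(x) = 4·x + 3   ⇒   g'(x) = 4
  lim(x→∞) f'(x)/g'(x) = lim(x→∞) (10·x)/(4)
  = ∞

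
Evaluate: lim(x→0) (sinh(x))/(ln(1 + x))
This is a 0/0 indeterminate form.

Apply L'Hôpital's rule: differentiate numerator and denominator separately.
  f(x) = sinh(x)   ⇒   f'(x) = cosh(x)
  g(x) = ln(x + 1)   ⇒   g'(x) = 1/(x + 1)
  lim(x→0) f'(x)/g'(x) = lim(x→0) (cosh(x))/(1/(x + 1))
  = 1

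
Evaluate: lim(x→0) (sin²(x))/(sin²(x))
This is a 0/0 indeterminate form.

Apply L'Hôpital's rule: differentiate numerator and denominator separately.
  f(x) = sin(x)^2   ⇒   f'(x) = 2·sin(x)·cos(x)
  g(x) = sin(x)^2   ⇒   g'(x) = 2·sin(x)·cos(x)
  lim(x→0) f'(x)/g'(x) = lim(x→0) (2·sin(x)·cos(x))/(2·sin(x)·cos(x))
  = 1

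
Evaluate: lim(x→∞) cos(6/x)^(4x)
This is an exponential indeterminate form.

For exponential indeterminate forms, take the natural log:
  Let L = lim(x→∞) cos(6/x)^(4x)
  Then ln(L) = lim(x→∞) [exponent × ln(base)]
  Evaluate using L'Hôpital or standard limits, then exponentiate.
  L = 1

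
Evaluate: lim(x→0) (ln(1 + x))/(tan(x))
This is a 0/0 indeterminate form.

Apply L'Hôpital's rule: differentiate numerator and denominator separately.
  f(x) = ln(x + 1)   ⇒   f'(x) = 1/(x + 1)
  g(x) = tan(x)   ⇒   g'(x) = tan(x)^2 + 1
  lim(x→0) f'(x)/g'(x) = lim(x→0) (1/(x + 1))/(tan(x)^2 + 1)
  = 1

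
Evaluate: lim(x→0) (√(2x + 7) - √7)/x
This is a standard limit.

Factor or rationalize the expression:
  lim(x→0) (√(2x + 7) - √7)/x = sqrt(7)/7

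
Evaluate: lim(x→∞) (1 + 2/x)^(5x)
This is an exponential indeterminate form.

For exponential indeterminate forms, take the natural log:
  Let L = lim(x→∞) (1 + 2/x)^(5x)
  Then ln(L) = lim(x→∞) [exponent × ln(base)]
  Evaluate using L'Hôpital or standard limits, then exponentiate.
  L = e^(10)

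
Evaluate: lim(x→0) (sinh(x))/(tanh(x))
This is a 0/0 indeterminate form.

Apply L'Hôpital's rule: differentiate numerator and denominator separately.
  f(x) = sinh(x)   ⇒   f'(x) = cosh(x)
  g(x) = tanh(x)   ⇒   g'(x) = 1 - tanh(x)^2
  lim(x→0) f'(x)/g'(x) = lim(x→0) (cosh(x))/(1 - tanh(x)^2)
  = 1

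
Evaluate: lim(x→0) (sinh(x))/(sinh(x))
This is a 0/0 indeterminate form.

Apply L'Hôpital's rule: differentiate numerator and denominator separately.
  f(x) = sinh(x)   ⇒   f'(x) = cosh(x)
  g(x) = sinh(x)   ⇒   g'(x) = cosh(x)
  lim(x→0) f'(x)/g'(x) = lim(x→0) (cosh(x))/(cosh(x))
  = 1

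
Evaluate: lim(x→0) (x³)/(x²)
This is a 0/0 indeterminate form.

Apply L'Hôpital's rule: differentiate numerator and denominator separately.
  f(x) = x^3   ⇒   f'(x) = 3·x^2
  g(x) = x^2   ⇒   g'(x) = 2·x
  lim(x→0) f'(x)/g'(x) = lim(x→0) (3·x^2)/(2·x)
  = 0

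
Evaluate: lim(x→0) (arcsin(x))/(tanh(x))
This is a 0/0 indeterminate form.

Apply L'Hôpital's rule: differentiate numerator and denominator separately.
  f(x) = asin(x)   ⇒   f'(x) = 1/sqrt(1 - x^2)
  g(x) = tanh(x)   ⇒   g'(x) = 1 - tanh(x)^2
  lim(x→0) f'(x)/g'(x) = lim(x→0) (1/sqrt(1 - x^2))/(1 - tanh(x)^2)
  = 1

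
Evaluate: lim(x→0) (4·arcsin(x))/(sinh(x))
This is a 0/0 indeterminate form.

Apply L'Hôpital's rule: differentiate numerator and denominator separately.
  f(x) = 4·asin(x)   ⇒   f'(x) = 4/sqrt(1 - x^2)
  g(x) = sinh(x)   ⇒   g'(x) = cosh(x)
  lim(x→0) f'(x)/g'(x) = lim(x→0) (4/sqrt(1 - x^2))/(cosh(x))
  = 4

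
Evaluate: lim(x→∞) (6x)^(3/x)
This is an exponential indeterminate form.

For exponential indeterminate forms, take the natural log:
  Let L = lim(x→∞) (6x)^(3/x)
  Then ln(L) = lim(x→∞) [exponent × ln(base)]
  Evaluate using L'Hôpital or standard limits, then exponentiate.
  L = 1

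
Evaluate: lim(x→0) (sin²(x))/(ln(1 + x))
This is a 0/0 indeterminate form.

Apply L'Hôpital's rule: differentiate numerator and denominator separately.
  f(x) = sin(x)^2   ⇒   f'(x) = 2·sin(x)·cos(x)
  g(x) = ln(x + 1)   ⇒   g'(x) = 1/(x + 1)
  lim(x→0) f'(x)/g'(x) = lim(x→0) (2·sin(x)·cos(x))/(1/(x + 1))
  = 0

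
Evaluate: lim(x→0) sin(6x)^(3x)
This is an exponential indeterminate form.

For exponential indeterminate forms, take the natural log:
  Let L = lim(x→0) sin(6x)^(3x)
  Then ln(L) = lim(x→0) [exponent × ln(base)]
  Evaluate using L'Hôpital or standard limits, then exponentiate.
  L = 1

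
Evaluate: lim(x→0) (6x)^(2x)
This is an exponential indeterminate form.

For exponential indeterminate forms, take the natural log:
  Let L = lim(x→0) (6x)^(2x)
  Then ln(L) = lim(x→0) [exponent × ln(base)]
  Evaluate using L'Hôpital or standard limits, then exponentiate.
  L = 1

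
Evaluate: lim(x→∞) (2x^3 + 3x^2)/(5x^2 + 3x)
This is an ∞/∞ indeterminate form.

Apply L'Hôpital's rule: differentiate numerator and denominator separately.
  f(x) = 2·x^3 + 3·x^2   ⇒   f'(x) = 6·x^2 + 6·x
  g(x) = 5·x^2 + 3·x   ⇒   g'(x) = 10·x + 3
  lim(x→∞) f'(x)/g'(x) = lim(x→∞) (6·x^2 + 6·x)/(10·x + 3)
  = ∞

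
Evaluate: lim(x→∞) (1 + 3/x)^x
This is an exponential indeterminate form.

For exponential indeterminate forms, take the natural log:
  Let L = lim(x→∞) (1 + 3/x)^x
  Then ln(L) = lim(x→∞) [exponent × ln(base)]
  Evaluate using L'Hôpital or standard limits, then exponentiate.
  L = e^(3)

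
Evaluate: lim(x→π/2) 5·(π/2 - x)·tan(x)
This is a 0·∞ indeterminate form.

Rewrite 0·∞ as a quotient (0/0 or ∞/∞ form), then apply L'Hôpital's rule:
  lim(x→π/2) 5·(π/2 - x)·tan(x) = 5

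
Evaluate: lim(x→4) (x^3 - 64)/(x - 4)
This is a standard limit.

Factor or rationalize the expression:
  lim(x→4) (x^3 - 64)/(x - 4) = 48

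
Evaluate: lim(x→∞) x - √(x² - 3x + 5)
This is an ∞-∞ indeterminate form.

Combine fractions or rationalize to convert ∞-∞ to 0/0 form:
  lim(x→∞) x - √(x² - 3x + 5) = 3/2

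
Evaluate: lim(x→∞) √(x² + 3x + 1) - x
This is an ∞-∞ indeterminate form.

Combine fractions or rationalize to convert ∞-∞ to 0/0 form:
  lim(x→∞) √(x² + 3x + 1) - x = 3/2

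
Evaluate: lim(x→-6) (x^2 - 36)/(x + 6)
This is a standard limit.

Factor or rationalize the expression:
  lim(x→-6) (x^2 - 36)/(x + 6) = -12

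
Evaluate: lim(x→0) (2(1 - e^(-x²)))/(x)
This is a 0/0 indeterminate form.

Apply L'Hôpital's rule: differentiate numerator and denominator separately.
  f(x) = 2 - 2·e^(-x^2)   ⇒   f'(x) = 4·x·e^(-x^2)
  g(x) = x   ⇒   g'(x) = 1
  lim(x→0) f'(x)/g'(x) = lim(x→0) (4·x·e^(-x^2))/(1)
  = 0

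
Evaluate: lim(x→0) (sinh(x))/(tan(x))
This is a 0/0 indeterminate form.

Apply L'Hôpital's rule: differentiate numerator and denominator separately.
  f(x) = sinh(x)   ⇒   f'(x) = cosh(x)
  g(x) = tan(x)   ⇒   g'(x) = tan(x)^2 + 1
  lim(x→0) f'(x)/g'(x) = lim(x→0) (cosh(x))/(tan(x)^2 + 1)
  = 1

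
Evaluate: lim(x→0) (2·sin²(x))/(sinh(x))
This is a 0/0 indeterminate form.

Apply L'Hôpital's rule: differentiate numerator and denominator separately.
  f(x) = 2·sin(x)^2   ⇒   f'(x) = 4·sin(x)·cos(x)
  g(x) = sinh(x)   ⇒   g'(x) = cosh(x)
  lim(x→0) f'(x)/g'(x) = lim(x→0) (4·sin(x)·cos(x))/(cosh(x))
  = 0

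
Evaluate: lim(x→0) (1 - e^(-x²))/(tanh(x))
This is a 0/0 indeterminate form.

Apply L'Hôpital's rule: differentiate numerator and denominator separately.
  f(x) = 1 - e^(-x^2)   ⇒   f'(x) = 2·x·e^(-x^2)
  g(x) = tanh(x)   ⇒   g'(x) = 1 - tanh(x)^2
  lim(x→0) f'(x)/g'(x) = lim(x→0) (2·x·e^(-x^2))/(1 - tanh(x)^2)
  = 0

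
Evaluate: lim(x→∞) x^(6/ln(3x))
This is an exponential indeterminate form.

For exponential indeterminate forms, take the natural log:
  Let L = lim(x→∞) x^(6/ln(3x))
  Then ln(L) = lim(x→∞) [exponent × ln(base)]
  Evaluate using L'Hôpital or standard limits, then exponentiate.
  L = e^(6)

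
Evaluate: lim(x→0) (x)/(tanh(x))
This is a 0/0 indeterminate form.

Apply L'Hôpital's rule: differentiate numerator and denominator separately.
  f(x) = x   ⇒   f'(x) = 1
  g(x) = tanh(x)   ⇒   g'(x) = 1 - tanh(x)^2
  lim(x→0) f'(x)/g'(x) = lim(x→0) (1)/(1 - tanh(x)^2)
  = 1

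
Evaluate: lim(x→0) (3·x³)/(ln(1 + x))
This is a 0/0 indeterminate form.

Apply L'Hôpital's rule: differentiate numerator and denominator separately.
  f(x) = 3·x^3   ⇒   f'(x) = 9·x^2
  g(x) = ln(x + 1)   ⇒   g'(x) = 1/(x + 1)
  lim(x→0) f'(x)/g'(x) = lim(x→0) (9·x^2)/(1/(x + 1))
  = 0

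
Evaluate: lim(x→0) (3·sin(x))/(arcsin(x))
This is a 0/0 indeterminate form.

Apply L'Hôpital's rule: differentiate numerator and denominator separately.
  f(x) = 3·sin(x)   ⇒   f'(x) = 3·cos(x)
  g(x) = asin(x)   ⇒   g'(x) = 1/sqrt(1 - x^2)
  lim(x→0) f'(x)/g'(x) = lim(x→0) (3·cos(x))/(1/sqrt(1 - x^2))
  = 3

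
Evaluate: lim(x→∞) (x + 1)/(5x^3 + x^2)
This is an ∞/∞ indeterminate form.

Apply L'Hôpital's rule: differentiate numerator and denominator separately.
  f(x) = x + 1   ⇒   f'(x) = 1
  g(x) = 5·x^3 + x^2   ⇒   g'(x) = 15·x^2 + 2·x
  lim(x→∞) f'(x)/g'(x) = lim(x→∞) (1)/(15·x^2 + 2·x)
  = 0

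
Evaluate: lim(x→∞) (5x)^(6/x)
This is an exponential indeterminate form.

For exponential indeterminate forms, take the natural log:
  Let L = lim(x→∞) (5x)^(6/x)
  Then ln(L) = lim(x→∞) [exponent × ln(base)]
  Evaluate using L'Hôpital or standard limits, then exponentiate.
  L = 1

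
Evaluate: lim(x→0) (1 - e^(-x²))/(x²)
This is a 0/0 indeterminate form.

Apply L'Hôpital's rule: differentiate numerator and denominator separately.
  f(x) = 1 - e^(-x^2)   ⇒   f'(x) = 2·x·e^(-x^2)
  g(x) = x^2   ⇒   g'(x) = 2·x
  lim(x→0) f'(x)/g'(x) = lim(x→0) (2·x·e^(-x^2))/(2·x)
  = 1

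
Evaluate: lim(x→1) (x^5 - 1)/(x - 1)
This is a standard limit.

Factor or rationalize the expression:
  lim(x→1) (x^5 - 1)/(x - 1) = 5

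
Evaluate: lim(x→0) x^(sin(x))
This is an exponential indeterminate form.

For exponential indeterminate forms, take the natural log:
  Let L = lim(x→0) x^(sin(x))
  Then ln(L) = lim(x→0) [exponent × ln(base)]
  Evaluate using L'Hôpital or standard limits, then exponentiate.
  L = 1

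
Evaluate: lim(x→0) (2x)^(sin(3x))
This is an exponential indeterminate form.

For exponential indeterminate forms, take the natural log:
  Let L = lim(x→0) (2x)^(sin(3x))
  Then ln(L) = lim(x→0) [exponent × ln(base)]
  Evaluate using L'Hôpital or standard limits, then exponentiate.
  L = 1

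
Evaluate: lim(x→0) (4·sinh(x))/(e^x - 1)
This is a 0/0 indeterminate form.

Apply L'Hôpital's rule: differentiate numerator and denominator separately.
  f(x) = 4·sinh(x)   ⇒   f'(x) = 4·cosh(x)
  g(x) = e^(x) - 1   ⇒   g'(x) = e^(x)
  lim(x→0) f'(x)/g'(x) = lim(x→0) (4·cosh(x))/(e^(x))
  = 4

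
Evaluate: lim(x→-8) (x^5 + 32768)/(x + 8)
This is a standard limit.

Factor or rationalize the expression:
  lim(x→-8) (x^5 + 32768)/(x + 8) = 20480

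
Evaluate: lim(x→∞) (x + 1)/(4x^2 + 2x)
This is an ∞/∞ indeterminate form.

Apply L'Hôpital's rule: differentiate numerator and denominator separately.
  f(x) = x + 1   ⇒   f'(x) = 1
  g(x) = 4·x^2 + 2·x   ⇒   g'(x) = 8·x + 2
  lim(x→∞) f'(x)/g'(x) = lim(x→∞) (1)/(8·x + 2)
  = 0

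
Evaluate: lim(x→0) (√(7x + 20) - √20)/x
This is a standard limit.

Factor or rationalize the expression:
  lim(x→0) (√(7x + 20) - √20)/x = 7·sqrt(5)/20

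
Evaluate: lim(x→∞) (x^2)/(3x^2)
This is an ∞/∞ indeterminate form.

Apply L'Hôpital's rule: differentiate numerator and denominator separately.
  f(x) = x^2   ⇒   f'(x) = 2·x
  g(x) = 3·x^2   ⇒   g'(x) = 6·x
  lim(x→∞) f'(x)/g'(x) = lim(x→∞) (2·x)/(6·x)
  = 1/3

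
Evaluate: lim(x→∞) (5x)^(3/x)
This is an exponential indeterminate form.

For exponential indeterminate forms, take the natural log:
  Let L = lim(x→∞) (5x)^(3/x)
  Then ln(L) = lim(x→∞) [exponent × ln(base)]
  Evaluate using L'Hôpital or standard limits, then exponentiate.
  L = 1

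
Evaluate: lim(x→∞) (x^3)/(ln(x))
This is an ∞/∞ indeterminate form.

Apply L'Hôpital's rule: differentiate numerator and denominator separately.
  f(x) = x^3   ⇒   f'(x) = 3·x^2
  g(x) = ln(x)   ⇒   g'(x) = 1/x
  lim(x→∞) f'(x)/g'(x) = lim(x→∞) (3·x^2)/(1/x)
  = ∞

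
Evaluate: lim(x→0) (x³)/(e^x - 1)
This is a 0/0 indeterminate form.

Apply L'Hôpital's rule: differentiate numerator and denominator separately.
  f(x) = x^3   ⇒   f'(x) = 3·x^2
  g(x) = e^(x) - 1   ⇒   g'(x) = e^(x)
  lim(x→0) f'(x)/g'(x) = lim(x→0) (3·x^2)/(e^(x))
  = 0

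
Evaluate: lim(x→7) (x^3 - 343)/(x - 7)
This is a standard limit.

Factor or rationalize the expression:
  lim(x→7) (x^3 - 343)/(x - 7) = 147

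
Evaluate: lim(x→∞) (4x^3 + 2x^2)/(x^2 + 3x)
This is an ∞/∞ indeterminate form.

Apply L'Hôpital's rule: differentiate numerator and denominator separately.
  f(x) = 4·x^3 + 2·x^2   ⇒   f'(x) = 12·x^2 + 4·x
  g(x) = x^2 + 3·x   ⇒   g'(x) = 2·x + 3
  lim(x→∞) f'(x)/g'(x) = lim(x→∞) (12·x^2 + 4·x)/(2·x + 3)
  = ∞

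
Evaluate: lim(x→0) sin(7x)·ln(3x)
This is a 0·∞ indeterminate form.

Rewrite 0·∞ as a quotient (0/0 or ∞/∞ form), then apply L'Hôpital's rule:
  lim(x→0) sin(7x)·ln(3x) = 0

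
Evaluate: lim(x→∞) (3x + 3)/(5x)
This is an ∞/∞ indeterminate form.

Apply L'Hôpital's rule: differentiate numerator and denominator separately.
  f(x) = 3·x + 3   ⇒   f'(x) = 3
  g(x) = 5·x   ⇒   g'(x) = 5
  lim(x→∞) f'(x)/g'(x) = lim(x→∞) (3)/(5)
  = 3/5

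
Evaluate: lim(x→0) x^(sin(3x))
This is an exponential indeterminate form.

For exponential indeterminate forms, take the natural log:
  Let L = lim(x→0) x^(sin(3x))
  Then ln(L) = lim(x→0) [exponent × ln(base)]
  Evaluate using L'Hôpital or standard limits, then exponentiate.
  L = 1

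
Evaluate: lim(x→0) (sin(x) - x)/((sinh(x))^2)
This is a 0/0 indeterminate form.

Apply L'Hôpital's rule: differentiate numerator and denominator separately.
  f(x) = -x + sin(x)   ⇒   f'(x) = cos(x) - 1
  g(x) = sinh(x)^2   ⇒   g'(x) = 2·sinh(x)·cosh(x)
  lim(x→0) f'(x)/g'(x) = lim(x→0) (cos(x) - 1)/(2·sinh(x)·cosh(x))
  = 0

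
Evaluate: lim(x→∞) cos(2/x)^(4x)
This is an exponential indeterminate form.

For exponential indeterminate forms, take the natural log:
  Let L = lim(x→∞) cos(2/x)^(4x)
  Then ln(L) = lim(x→∞) [exponent × ln(base)]
  Evaluate using L'Hôpital or standard limits, then exponentiate.
  L = 1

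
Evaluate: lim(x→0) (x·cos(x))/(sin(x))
This is a 0/0 indeterminate form.

Apply L'Hôpital's rule: differentiate numerator and denominator separately.
  f(x) = x·cos(x)   ⇒   f'(x) = -x·sin(x) + cos(x)
  g(x) = sin(x)   ⇒   g'(x) = cos(x)
  lim(x→0) f'(x)/g'(x) = lim(x→0) (-x·sin(x) + cos(x))/(cos(x))
  = 1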